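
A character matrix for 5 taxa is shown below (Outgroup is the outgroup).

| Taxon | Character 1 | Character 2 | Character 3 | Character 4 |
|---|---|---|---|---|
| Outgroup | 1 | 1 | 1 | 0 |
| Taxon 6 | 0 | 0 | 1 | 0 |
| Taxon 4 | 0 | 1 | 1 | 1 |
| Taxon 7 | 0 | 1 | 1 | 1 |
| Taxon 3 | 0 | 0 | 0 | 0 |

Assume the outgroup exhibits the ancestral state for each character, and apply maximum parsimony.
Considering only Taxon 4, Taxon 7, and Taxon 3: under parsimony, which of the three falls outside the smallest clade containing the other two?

Taxon 3

Character polarity is set by the outgroup: the derived state is whichever differs from the outgroup's state, so for Character 1, Character 2, Character 3 the derived state is '0', and for the remaining characters it is '1'.
All ingroup taxa share the derived state '0' for Character 1; it defines the ingroup but does not resolve relationships within it.
Character 2 (derived state '0') is shared by Taxon 3 and Taxon 6 — a synapomorphy uniting that clade.
Character 3: derived state '0' in Taxon 3 only — an autapomorphy, so it tells us nothing about relationships among taxa.
Character 4: derived state '1' in Taxon 4 and Taxon 7 only — synapomorphy for {Taxon 4, Taxon 7}.
Most parsimonious ingroup topology: ((Taxon 6,Taxon 3),(Taxon 4,Taxon 7)).
Taxon 4 and Taxon 7 share a more recent common ancestor with each other than either does with Taxon 3, so Taxon 3 is the least closely related of the three.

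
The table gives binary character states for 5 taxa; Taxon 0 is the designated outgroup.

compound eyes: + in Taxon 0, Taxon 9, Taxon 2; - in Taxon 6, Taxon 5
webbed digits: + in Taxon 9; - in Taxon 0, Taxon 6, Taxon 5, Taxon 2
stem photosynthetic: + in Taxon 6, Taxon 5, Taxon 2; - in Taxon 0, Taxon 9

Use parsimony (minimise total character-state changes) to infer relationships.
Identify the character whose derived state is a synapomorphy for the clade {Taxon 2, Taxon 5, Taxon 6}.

Character polarity is set by the outgroup: the derived state is whichever differs from the outgroup's state, so for compound eyes the derived state is '-', and for the remaining characters it is '+'.
compound eyes: derived state '-' in Taxon 5 and Taxon 6 only — synapomorphy for {Taxon 5, Taxon 6}.
webbed digits: derived state '+' in Taxon 9 only — an autapomorphy, so it tells us nothing about relationships among taxa.
Only Taxon 2, Taxon 5, and Taxon 6 show the derived state '+' for stem photosynthetic, supporting them as a clade.
Most parsimonious ingroup topology: (((Taxon 6,Taxon 5),Taxon 2),Taxon 9).
The clade {Taxon 2, Taxon 5, Taxon 6} is supported by stem photosynthetic: its derived state '+' occurs in exactly those taxa and in no other taxon (including the outgroup).

stem photosynthetic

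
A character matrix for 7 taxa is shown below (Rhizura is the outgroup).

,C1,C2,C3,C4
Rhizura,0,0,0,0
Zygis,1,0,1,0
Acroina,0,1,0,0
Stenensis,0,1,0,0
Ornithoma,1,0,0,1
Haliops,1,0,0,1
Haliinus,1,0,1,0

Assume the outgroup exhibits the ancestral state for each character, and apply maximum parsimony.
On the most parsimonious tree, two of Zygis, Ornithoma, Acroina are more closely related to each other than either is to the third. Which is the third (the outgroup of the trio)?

The outgroup has state '0' for every character, so '1' is the derived state throughout.
Only Haliinus, Haliops, Ornithoma, and Zygis show the derived state '1' for C1, supporting them as a clade.
Only Acroina and Stenensis show the derived state '1' for C2, supporting them as a clade.
Only Haliinus and Zygis show the derived state '1' for C3, supporting them as a clade.
Only Haliops and Ornithoma show the derived state '1' for C4, supporting them as a clade.
Most parsimonious ingroup topology: (((Zygis,Haliinus),(Ornithoma,Haliops)),(Acroina,Stenensis)).
Ornithoma and Zygis share a more recent common ancestor with each other than either does with Acroina, so Acroina is the least closely related of the three.

Acroina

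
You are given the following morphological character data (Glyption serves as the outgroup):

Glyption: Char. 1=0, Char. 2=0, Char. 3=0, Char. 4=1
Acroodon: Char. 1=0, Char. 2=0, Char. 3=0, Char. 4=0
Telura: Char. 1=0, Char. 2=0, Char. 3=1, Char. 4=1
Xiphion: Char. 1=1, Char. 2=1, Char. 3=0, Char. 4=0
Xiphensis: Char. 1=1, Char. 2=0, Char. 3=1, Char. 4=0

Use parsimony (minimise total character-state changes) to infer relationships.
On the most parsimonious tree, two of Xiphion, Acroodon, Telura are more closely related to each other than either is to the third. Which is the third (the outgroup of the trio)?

Telura

Character polarity is set by the outgroup: the derived state is whichever differs from the outgroup's state, so for Char. 4 the derived state is '0', and for the remaining characters it is '1'.
Only Xiphensis and Xiphion show the derived state '1' for Char. 1, supporting them as a clade.
Char. 2 (derived state '1') is unique to Xiphion (autapomorphy; uninformative for grouping).
Char. 3 (state '1') occurs in Telura and Xiphensis but conflicts with the nesting implied by the other characters — most parsimoniously interpreted as homoplasy.
Char. 4: derived state '0' in Acroodon, Xiphensis, and Xiphion only — synapomorphy for {Acroodon, Xiphensis, Xiphion}.
Most parsimonious ingroup topology: ((Acroodon,(Xiphion,Xiphensis)),Telura).
Xiphion and Acroodon share a more recent common ancestor with each other than either does with Telura, so Telura is the least closely related of the three.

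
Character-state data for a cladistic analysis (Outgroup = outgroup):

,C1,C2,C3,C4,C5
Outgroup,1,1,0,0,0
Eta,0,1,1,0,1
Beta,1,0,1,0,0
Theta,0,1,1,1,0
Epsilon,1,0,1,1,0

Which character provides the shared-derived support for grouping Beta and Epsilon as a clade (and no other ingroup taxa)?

C2

Character polarity is set by the outgroup: the derived state is whichever differs from the outgroup's state, so for C1, C2 the derived state is '0', and for the remaining characters it is '1'.
C1 (derived state '0') is shared by Eta and Theta — a synapomorphy uniting that clade.
C2: derived state '0' in Beta and Epsilon only — synapomorphy for {Beta, Epsilon}.
All ingroup taxa share the derived state '1' for C3; it defines the ingroup but does not resolve relationships within it.
C4 groups Epsilon and Theta, which is incompatible with the clades supported by the remaining characters; treating it as convergent (homoplasy) costs fewer steps than any alternative tree.
C5: derived state '1' in Eta only — an autapomorphy, so it tells us nothing about relationships among taxa.
Most parsimonious ingroup topology: ((Eta,Theta),(Beta,Epsilon)).
The clade {Beta, Epsilon} is supported by C2: its derived state '0' occurs in exactly those taxa and in no other taxon (including the outgroup).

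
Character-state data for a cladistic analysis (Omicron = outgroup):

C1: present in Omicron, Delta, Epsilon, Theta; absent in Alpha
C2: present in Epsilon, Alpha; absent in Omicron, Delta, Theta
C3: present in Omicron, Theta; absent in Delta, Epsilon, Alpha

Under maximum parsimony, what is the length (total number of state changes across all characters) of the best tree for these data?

Character polarity is set by the outgroup: the derived state is whichever differs from the outgroup's state, so for C1, C3 the derived state is 'absent', and for the remaining characters it is 'present'.
C1: derived state 'absent' in Alpha only — an autapomorphy, so it tells us nothing about relationships among taxa.
C2: derived state 'present' in Alpha and Epsilon only — synapomorphy for {Alpha, Epsilon}.
C3: derived state 'absent' in Alpha, Delta, and Epsilon only — synapomorphy for {Alpha, Delta, Epsilon}.
Most parsimonious ingroup topology: ((Delta,(Epsilon,Alpha)),Theta).
Changes per character on this tree: C1: 1; C2: 1; C3: 1.
Total = 3.

3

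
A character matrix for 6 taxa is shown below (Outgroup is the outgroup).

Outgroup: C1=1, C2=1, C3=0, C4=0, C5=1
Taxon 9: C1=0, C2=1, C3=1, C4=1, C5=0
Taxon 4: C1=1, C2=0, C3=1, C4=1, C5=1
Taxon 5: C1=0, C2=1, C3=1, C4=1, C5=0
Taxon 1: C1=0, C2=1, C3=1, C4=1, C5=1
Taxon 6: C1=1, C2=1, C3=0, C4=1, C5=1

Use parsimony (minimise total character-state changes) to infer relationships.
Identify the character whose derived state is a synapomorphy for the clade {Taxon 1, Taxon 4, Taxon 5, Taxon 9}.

Character polarity is set by the outgroup: the derived state is whichever differs from the outgroup's state, so for C1, C2, C5 the derived state is '0', and for the remaining characters it is '1'.
C1: derived state '0' in Taxon 1, Taxon 5, and Taxon 9 only — synapomorphy for {Taxon 1, Taxon 5, Taxon 9}.
C2: derived state '0' in Taxon 4 only — an autapomorphy, so it tells us nothing about relationships among taxa.
C3 (derived state '1') is shared by Taxon 1, Taxon 4, Taxon 5, and Taxon 9 — a synapomorphy uniting that clade.
C4 (derived state '1') is shared by all ingroup taxa — unites the whole ingroup.
C5: derived state '0' in Taxon 5 and Taxon 9 only — synapomorphy for {Taxon 5, Taxon 9}.
Most parsimonious ingroup topology: ((((Taxon 9,Taxon 5),Taxon 1),Taxon 4),Taxon 6).
The clade {Taxon 1, Taxon 4, Taxon 5, Taxon 9} is supported by C3: its derived state '1' occurs in exactly those taxa and in no other taxon (including the outgroup).

C3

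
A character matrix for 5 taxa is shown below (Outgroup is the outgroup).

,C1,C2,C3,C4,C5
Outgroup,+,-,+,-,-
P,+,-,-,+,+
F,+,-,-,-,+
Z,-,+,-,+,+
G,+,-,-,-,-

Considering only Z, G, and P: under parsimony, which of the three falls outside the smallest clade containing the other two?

G

Character polarity is set by the outgroup: the derived state is whichever differs from the outgroup's state, so for C1, C3 the derived state is '-', and for the remaining characters it is '+'.
C1 (derived state '-') is unique to Z (autapomorphy; uninformative for grouping).
C2 (derived state '+') is unique to Z (autapomorphy; uninformative for grouping).
C3 (derived state '-') is shared by all ingroup taxa — unites the whole ingroup.
C4 (derived state '+') is shared by P and Z — a synapomorphy uniting that clade.
Only F, P, and Z show the derived state '+' for C5, supporting them as a clade.
Most parsimonious ingroup topology: (((P,Z),F),G).
P and Z share a more recent common ancestor with each other than either does with G, so G is the least closely related of the three.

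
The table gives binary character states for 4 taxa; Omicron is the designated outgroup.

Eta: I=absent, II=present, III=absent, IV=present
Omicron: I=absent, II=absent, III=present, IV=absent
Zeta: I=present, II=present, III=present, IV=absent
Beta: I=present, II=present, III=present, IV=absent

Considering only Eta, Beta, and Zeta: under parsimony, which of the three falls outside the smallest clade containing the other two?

Character polarity is set by the outgroup: the derived state is whichever differs from the outgroup's state, so for III the derived state is 'absent', and for the remaining characters it is 'present'.
I: derived state 'present' in Beta and Zeta only — synapomorphy for {Beta, Zeta}.
II (derived state 'present') is shared by all ingroup taxa — unites the whole ingroup.
III (derived state 'absent') is unique to Eta (autapomorphy; uninformative for grouping).
IV (derived state 'present') is unique to Eta (autapomorphy; uninformative for grouping).
Most parsimonious ingroup topology: ((Zeta,Beta),Eta).
Beta and Zeta share a more recent common ancestor with each other than either does with Eta, so Eta is the least closely related of the three.

Eta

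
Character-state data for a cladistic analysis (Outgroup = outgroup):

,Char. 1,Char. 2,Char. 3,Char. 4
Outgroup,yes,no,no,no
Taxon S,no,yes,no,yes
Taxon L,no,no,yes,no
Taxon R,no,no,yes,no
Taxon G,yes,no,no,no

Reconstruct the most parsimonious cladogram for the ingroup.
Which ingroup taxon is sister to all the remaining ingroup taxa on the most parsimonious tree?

Character polarity is set by the outgroup: the derived state is whichever differs from the outgroup's state, so for Char. 1 the derived state is 'no', and for the remaining characters it is 'yes'.
Char. 1 (derived state 'no') is shared by Taxon L, Taxon R, and Taxon S — a synapomorphy uniting that clade.
Char. 2 (derived state 'yes') is unique to Taxon S (autapomorphy; uninformative for grouping).
Char. 3 (derived state 'yes') is shared by Taxon L and Taxon R — a synapomorphy uniting that clade.
Char. 4: derived state 'yes' in Taxon S only — an autapomorphy, so it tells us nothing about relationships among taxa.
Most parsimonious ingroup topology: ((Taxon S,(Taxon L,Taxon R)),Taxon G).
Taxon G is sister to the clade containing all other ingroup taxa, so it is the earliest-diverging (most basal) ingroup lineage.

Taxon G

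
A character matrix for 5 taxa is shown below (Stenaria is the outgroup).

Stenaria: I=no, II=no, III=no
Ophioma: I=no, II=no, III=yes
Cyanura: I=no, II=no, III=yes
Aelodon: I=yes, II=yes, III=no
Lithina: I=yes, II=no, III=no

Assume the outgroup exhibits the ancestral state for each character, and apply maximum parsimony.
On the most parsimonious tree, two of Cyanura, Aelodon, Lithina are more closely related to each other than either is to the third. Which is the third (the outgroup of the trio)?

Cyanura

The outgroup has state 'no' for every character, so 'yes' is the derived state throughout.
I (derived state 'yes') is shared by Aelodon and Lithina — a synapomorphy uniting that clade.
II: derived state 'yes' in Aelodon only — an autapomorphy, so it tells us nothing about relationships among taxa.
Only Cyanura and Ophioma show the derived state 'yes' for III, supporting them as a clade.
Most parsimonious ingroup topology: ((Ophioma,Cyanura),(Aelodon,Lithina)).
Lithina and Aelodon share a more recent common ancestor with each other than either does with Cyanura, so Cyanura is the least closely related of the three.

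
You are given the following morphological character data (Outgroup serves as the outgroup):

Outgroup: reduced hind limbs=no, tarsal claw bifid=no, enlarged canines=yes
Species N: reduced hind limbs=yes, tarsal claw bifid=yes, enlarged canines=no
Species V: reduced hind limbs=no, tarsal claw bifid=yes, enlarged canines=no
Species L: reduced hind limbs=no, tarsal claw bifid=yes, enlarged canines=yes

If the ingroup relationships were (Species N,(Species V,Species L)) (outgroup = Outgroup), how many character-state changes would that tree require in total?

Map each character onto (Species N,(Species V,Species L)) (rooted by Outgroup) and count the minimum state changes it requires (Fitch parsimony):
reduced hind limbs: 1; tarsal claw bifid: 1; enlarged canines: 2.
Total tree length = 4.

4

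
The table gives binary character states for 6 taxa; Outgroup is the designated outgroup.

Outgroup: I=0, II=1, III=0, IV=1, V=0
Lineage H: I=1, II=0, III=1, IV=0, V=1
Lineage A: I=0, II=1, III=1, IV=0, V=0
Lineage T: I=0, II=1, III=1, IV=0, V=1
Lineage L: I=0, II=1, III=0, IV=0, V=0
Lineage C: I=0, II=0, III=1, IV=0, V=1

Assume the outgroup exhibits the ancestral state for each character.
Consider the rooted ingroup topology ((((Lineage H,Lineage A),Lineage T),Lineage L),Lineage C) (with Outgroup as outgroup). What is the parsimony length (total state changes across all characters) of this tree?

Map each character onto ((((Lineage H,Lineage A),Lineage T),Lineage L),Lineage C) (rooted by Outgroup) and count the minimum state changes it requires (Fitch parsimony):
I: 1; II: 2; III: 2; IV: 1; V: 3.
Total tree length = 9.

9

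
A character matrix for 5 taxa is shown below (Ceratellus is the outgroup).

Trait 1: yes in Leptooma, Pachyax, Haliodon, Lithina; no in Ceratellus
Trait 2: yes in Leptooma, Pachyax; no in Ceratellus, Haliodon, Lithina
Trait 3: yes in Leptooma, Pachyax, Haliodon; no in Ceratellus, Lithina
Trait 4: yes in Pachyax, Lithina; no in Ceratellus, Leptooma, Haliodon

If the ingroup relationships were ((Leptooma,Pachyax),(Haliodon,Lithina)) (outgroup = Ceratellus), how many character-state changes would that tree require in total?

Map each character onto ((Leptooma,Pachyax),(Haliodon,Lithina)) (rooted by Ceratellus) and count the minimum state changes it requires (Fitch parsimony):
Trait 1: 1; Trait 2: 1; Trait 3: 2; Trait 4: 2.
Total tree length = 6.

6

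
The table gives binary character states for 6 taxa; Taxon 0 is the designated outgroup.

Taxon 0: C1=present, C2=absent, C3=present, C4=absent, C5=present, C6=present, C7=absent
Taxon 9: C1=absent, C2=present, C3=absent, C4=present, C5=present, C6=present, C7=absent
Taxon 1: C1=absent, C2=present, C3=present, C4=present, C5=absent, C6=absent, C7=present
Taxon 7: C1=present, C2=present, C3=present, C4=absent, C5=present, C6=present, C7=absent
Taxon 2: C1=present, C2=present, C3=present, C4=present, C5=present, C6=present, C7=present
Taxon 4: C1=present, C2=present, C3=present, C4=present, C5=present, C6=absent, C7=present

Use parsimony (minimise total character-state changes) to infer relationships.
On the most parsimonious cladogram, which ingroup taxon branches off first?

Character polarity is set by the outgroup: the derived state is whichever differs from the outgroup's state, so for C1, C3, C5, C6 the derived state is 'absent', and for the remaining characters it is 'present'.
C1 (state 'absent') occurs in Taxon 1 and Taxon 9 but conflicts with the nesting implied by the other characters — most parsimoniously interpreted as homoplasy.
C2 (derived state 'present') is shared by all ingroup taxa — unites the whole ingroup.
C3: derived state 'absent' in Taxon 9 only — an autapomorphy, so it tells us nothing about relationships among taxa.
C4 (derived state 'present') is shared by Taxon 1, Taxon 2, Taxon 4, and Taxon 9 — a synapomorphy uniting that clade.
C5 (derived state 'absent') is unique to Taxon 1 (autapomorphy; uninformative for grouping).
C6 (derived state 'absent') is shared by Taxon 1 and Taxon 4 — a synapomorphy uniting that clade.
Only Taxon 1, Taxon 2, and Taxon 4 show the derived state 'present' for C7, supporting them as a clade.
Most parsimonious ingroup topology: ((Taxon 9,((Taxon 1,Taxon 4),Taxon 2)),Taxon 7).
Taxon 7 is sister to the clade containing all other ingroup taxa, so it is the earliest-diverging (most basal) ingroup lineage.

Taxon 7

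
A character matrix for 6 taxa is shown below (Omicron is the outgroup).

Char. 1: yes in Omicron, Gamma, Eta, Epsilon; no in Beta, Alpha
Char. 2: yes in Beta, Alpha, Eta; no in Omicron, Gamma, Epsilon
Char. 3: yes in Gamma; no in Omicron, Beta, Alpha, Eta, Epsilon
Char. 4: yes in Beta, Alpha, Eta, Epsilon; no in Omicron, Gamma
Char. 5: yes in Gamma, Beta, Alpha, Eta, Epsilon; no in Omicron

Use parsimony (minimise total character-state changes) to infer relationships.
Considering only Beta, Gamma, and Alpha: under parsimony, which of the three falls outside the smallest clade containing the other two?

Gamma

Character polarity is set by the outgroup: the derived state is whichever differs from the outgroup's state, so for Char. 1 the derived state is 'no', and for the remaining characters it is 'yes'.
Only Alpha and Beta show the derived state 'no' for Char. 1, supporting them as a clade.
Only Alpha, Beta, and Eta show the derived state 'yes' for Char. 2, supporting them as a clade.
Char. 3: derived state 'yes' in Gamma only — an autapomorphy, so it tells us nothing about relationships among taxa.
Char. 4: derived state 'yes' in Alpha, Beta, Epsilon, and Eta only — synapomorphy for {Alpha, Beta, Epsilon, Eta}.
All ingroup taxa share the derived state 'yes' for Char. 5; it defines the ingroup but does not resolve relationships within it.
Most parsimonious ingroup topology: (Gamma,(((Beta,Alpha),Eta),Epsilon)).
Beta and Alpha share a more recent common ancestor with each other than either does with Gamma, so Gamma is the least closely related of the three.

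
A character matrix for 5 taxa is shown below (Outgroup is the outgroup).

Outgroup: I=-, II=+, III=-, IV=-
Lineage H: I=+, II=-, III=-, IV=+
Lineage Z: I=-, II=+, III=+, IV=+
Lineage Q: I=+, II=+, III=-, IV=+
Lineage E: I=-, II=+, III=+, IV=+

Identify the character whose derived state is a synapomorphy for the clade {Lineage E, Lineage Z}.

III

Character polarity is set by the outgroup: the derived state is whichever differs from the outgroup's state, so for II the derived state is '-', and for the remaining characters it is '+'.
I: derived state '+' in Lineage H and Lineage Q only — synapomorphy for {Lineage H, Lineage Q}.
II: derived state '-' in Lineage H only — an autapomorphy, so it tells us nothing about relationships among taxa.
Only Lineage E and Lineage Z show the derived state '+' for III, supporting them as a clade.
IV (derived state '+') is shared by all ingroup taxa — unites the whole ingroup.
Most parsimonious ingroup topology: ((Lineage H,Lineage Q),(Lineage Z,Lineage E)).
The clade {Lineage E, Lineage Z} is supported by III: its derived state '+' occurs in exactly those taxa and in no other taxon (including the outgroup).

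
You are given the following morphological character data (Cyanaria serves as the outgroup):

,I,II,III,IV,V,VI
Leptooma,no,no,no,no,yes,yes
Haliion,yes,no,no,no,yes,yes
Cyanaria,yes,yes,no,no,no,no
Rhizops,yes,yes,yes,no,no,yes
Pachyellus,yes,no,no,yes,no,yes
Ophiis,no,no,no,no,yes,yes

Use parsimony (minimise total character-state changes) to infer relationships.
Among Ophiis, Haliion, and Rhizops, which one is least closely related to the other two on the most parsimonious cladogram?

Rhizops

Character polarity is set by the outgroup: the derived state is whichever differs from the outgroup's state, so for I, II the derived state is 'no', and for the remaining characters it is 'yes'.
Only Leptooma and Ophiis show the derived state 'no' for I, supporting them as a clade.
II (derived state 'no') is shared by Haliion, Leptooma, Ophiis, and Pachyellus — a synapomorphy uniting that clade.
III (derived state 'yes') is unique to Rhizops (autapomorphy; uninformative for grouping).
IV: derived state 'yes' in Pachyellus only — an autapomorphy, so it tells us nothing about relationships among taxa.
Only Haliion, Leptooma, and Ophiis show the derived state 'yes' for V, supporting them as a clade.
All ingroup taxa share the derived state 'yes' for VI; it defines the ingroup but does not resolve relationships within it.
Most parsimonious ingroup topology: ((((Leptooma,Ophiis),Haliion),Pachyellus),Rhizops).
Haliion and Ophiis share a more recent common ancestor with each other than either does with Rhizops, so Rhizops is the least closely related of the three.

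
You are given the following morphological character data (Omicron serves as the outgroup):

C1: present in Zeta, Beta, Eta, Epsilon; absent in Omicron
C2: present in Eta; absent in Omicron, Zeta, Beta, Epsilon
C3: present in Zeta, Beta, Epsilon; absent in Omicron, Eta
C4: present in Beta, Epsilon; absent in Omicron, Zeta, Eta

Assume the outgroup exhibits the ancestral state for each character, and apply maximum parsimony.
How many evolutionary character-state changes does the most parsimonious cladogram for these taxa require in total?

4

The outgroup has state 'absent' for every character, so 'present' is the derived state throughout.
All ingroup taxa share the derived state 'present' for C1; it defines the ingroup but does not resolve relationships within it.
C2: derived state 'present' in Eta only — an autapomorphy, so it tells us nothing about relationships among taxa.
C3 (derived state 'present') is shared by Beta, Epsilon, and Zeta — a synapomorphy uniting that clade.
C4 (derived state 'present') is shared by Beta and Epsilon — a synapomorphy uniting that clade.
Most parsimonious ingroup topology: ((Zeta,(Beta,Epsilon)),Eta).
Changes per character on this tree: C1: 1; C2: 1; C3: 1; C4: 1.
Total = 4.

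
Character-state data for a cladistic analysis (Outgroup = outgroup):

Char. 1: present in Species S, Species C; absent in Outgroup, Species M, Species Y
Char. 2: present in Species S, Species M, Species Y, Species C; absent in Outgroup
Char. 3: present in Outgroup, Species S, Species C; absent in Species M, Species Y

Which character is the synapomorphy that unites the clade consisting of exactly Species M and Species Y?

Char. 3

Character polarity is set by the outgroup: the derived state is whichever differs from the outgroup's state, so for Char. 3 the derived state is 'absent', and for the remaining characters it is 'present'.
Only Species C and Species S show the derived state 'present' for Char. 1, supporting them as a clade.
All ingroup taxa share the derived state 'present' for Char. 2; it defines the ingroup but does not resolve relationships within it.
Char. 3: derived state 'absent' in Species M and Species Y only — synapomorphy for {Species M, Species Y}.
Most parsimonious ingroup topology: ((Species S,Species C),(Species M,Species Y)).
The clade {Species M, Species Y} is supported by Char. 3: its derived state 'absent' occurs in exactly those taxa and in no other taxon (including the outgroup).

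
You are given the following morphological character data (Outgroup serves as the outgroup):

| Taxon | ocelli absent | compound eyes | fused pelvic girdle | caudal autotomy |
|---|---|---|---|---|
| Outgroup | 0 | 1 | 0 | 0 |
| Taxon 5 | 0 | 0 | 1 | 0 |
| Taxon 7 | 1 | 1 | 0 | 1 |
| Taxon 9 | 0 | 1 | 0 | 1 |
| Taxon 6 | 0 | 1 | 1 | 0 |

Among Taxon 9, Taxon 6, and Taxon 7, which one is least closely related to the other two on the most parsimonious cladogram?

Character polarity is set by the outgroup: the derived state is whichever differs from the outgroup's state, so for compound eyes the derived state is '0', and for the remaining characters it is '1'.
ocelli absent (derived state '1') is unique to Taxon 7 (autapomorphy; uninformative for grouping).
compound eyes (derived state '0') is unique to Taxon 5 (autapomorphy; uninformative for grouping).
fused pelvic girdle (derived state '1') is shared by Taxon 5 and Taxon 6 — a synapomorphy uniting that clade.
caudal autotomy: derived state '1' in Taxon 7 and Taxon 9 only — synapomorphy for {Taxon 7, Taxon 9}.
Most parsimonious ingroup topology: ((Taxon 5,Taxon 6),(Taxon 7,Taxon 9)).
Taxon 7 and Taxon 9 share a more recent common ancestor with each other than either does with Taxon 6, so Taxon 6 is the least closely related of the three.

Taxon 6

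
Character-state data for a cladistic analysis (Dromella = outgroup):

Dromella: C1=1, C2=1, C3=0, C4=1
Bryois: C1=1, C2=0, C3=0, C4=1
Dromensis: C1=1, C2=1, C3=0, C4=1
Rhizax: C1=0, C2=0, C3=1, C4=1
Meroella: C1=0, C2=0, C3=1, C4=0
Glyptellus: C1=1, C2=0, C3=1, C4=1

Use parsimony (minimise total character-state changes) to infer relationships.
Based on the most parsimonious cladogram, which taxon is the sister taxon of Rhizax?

Character polarity is set by the outgroup: the derived state is whichever differs from the outgroup's state, so for C1, C2, C4 the derived state is '0', and for the remaining characters it is '1'.
C1 (derived state '0') is shared by Meroella and Rhizax — a synapomorphy uniting that clade.
C2: derived state '0' in Bryois, Glyptellus, Meroella, and Rhizax only — synapomorphy for {Bryois, Glyptellus, Meroella, Rhizax}.
C3: derived state '1' in Glyptellus, Meroella, and Rhizax only — synapomorphy for {Glyptellus, Meroella, Rhizax}.
C4 (derived state '0') is unique to Meroella (autapomorphy; uninformative for grouping).
Most parsimonious ingroup topology: ((Bryois,((Rhizax,Meroella),Glyptellus)),Dromensis).
Rhizax and Meroella form a cherry on this tree, so they are sister taxa.

Meroella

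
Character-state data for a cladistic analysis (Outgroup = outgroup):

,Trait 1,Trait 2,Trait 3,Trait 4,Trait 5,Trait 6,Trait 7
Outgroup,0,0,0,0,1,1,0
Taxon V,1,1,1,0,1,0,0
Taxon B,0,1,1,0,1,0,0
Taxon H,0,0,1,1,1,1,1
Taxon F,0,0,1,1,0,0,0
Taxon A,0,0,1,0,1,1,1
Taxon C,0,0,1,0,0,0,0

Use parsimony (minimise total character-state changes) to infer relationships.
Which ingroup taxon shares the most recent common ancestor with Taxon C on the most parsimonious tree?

Taxon F

Character polarity is set by the outgroup: the derived state is whichever differs from the outgroup's state, so for Trait 5, Trait 6 the derived state is '0', and for the remaining characters it is '1'.
Trait 1 (derived state '1') is unique to Taxon V (autapomorphy; uninformative for grouping).
Trait 2 (derived state '1') is shared by Taxon B and Taxon V — a synapomorphy uniting that clade.
All ingroup taxa share the derived state '1' for Trait 3; it defines the ingroup but does not resolve relationships within it.
Trait 4 groups Taxon F and Taxon H, which is incompatible with the clades supported by the remaining characters; treating it as convergent (homoplasy) costs fewer steps than any alternative tree.
Only Taxon C and Taxon F show the derived state '0' for Trait 5, supporting them as a clade.
Only Taxon B, Taxon C, Taxon F, and Taxon V show the derived state '0' for Trait 6, supporting them as a clade.
Only Taxon A and Taxon H show the derived state '1' for Trait 7, supporting them as a clade.
Most parsimonious ingroup topology: (((Taxon V,Taxon B),(Taxon F,Taxon C)),(Taxon H,Taxon A)).
Taxon C and Taxon F form a cherry on this tree, so they are sister taxa.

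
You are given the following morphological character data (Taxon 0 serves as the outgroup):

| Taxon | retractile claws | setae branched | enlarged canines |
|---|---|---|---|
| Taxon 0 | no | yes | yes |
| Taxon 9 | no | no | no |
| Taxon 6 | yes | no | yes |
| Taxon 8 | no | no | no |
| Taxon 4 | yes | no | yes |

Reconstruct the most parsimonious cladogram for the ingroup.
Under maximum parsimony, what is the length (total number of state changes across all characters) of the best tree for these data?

3

Character polarity is set by the outgroup: the derived state is whichever differs from the outgroup's state, so for setae branched, enlarged canines the derived state is 'no', and for the remaining characters it is 'yes'.
retractile claws (derived state 'yes') is shared by Taxon 4 and Taxon 6 — a synapomorphy uniting that clade.
setae branched (derived state 'no') is shared by all ingroup taxa — unites the whole ingroup.
enlarged canines: derived state 'no' in Taxon 8 and Taxon 9 only — synapomorphy for {Taxon 8, Taxon 9}.
Most parsimonious ingroup topology: ((Taxon 9,Taxon 8),(Taxon 6,Taxon 4)).
Changes per character on this tree: retractile claws: 1; setae branched: 1; enlarged canines: 1.
Total = 3.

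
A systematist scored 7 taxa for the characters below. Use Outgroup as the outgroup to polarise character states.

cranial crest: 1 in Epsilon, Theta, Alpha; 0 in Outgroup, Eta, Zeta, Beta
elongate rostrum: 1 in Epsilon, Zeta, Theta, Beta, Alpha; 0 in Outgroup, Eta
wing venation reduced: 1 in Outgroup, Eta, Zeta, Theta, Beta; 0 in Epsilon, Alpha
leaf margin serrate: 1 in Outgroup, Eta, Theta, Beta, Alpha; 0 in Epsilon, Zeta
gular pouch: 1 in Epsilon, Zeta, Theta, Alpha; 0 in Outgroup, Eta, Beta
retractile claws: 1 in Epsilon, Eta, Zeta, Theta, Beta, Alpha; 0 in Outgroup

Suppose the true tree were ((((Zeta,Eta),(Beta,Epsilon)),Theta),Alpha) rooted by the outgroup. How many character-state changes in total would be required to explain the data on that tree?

Map each character onto ((((Zeta,Eta),(Beta,Epsilon)),Theta),Alpha) (rooted by Outgroup) and count the minimum state changes it requires (Fitch parsimony):
cranial crest: 3; elongate rostrum: 2; wing venation reduced: 2; leaf margin serrate: 2; gular pouch: 3; retractile claws: 1.
Total tree length = 13.

13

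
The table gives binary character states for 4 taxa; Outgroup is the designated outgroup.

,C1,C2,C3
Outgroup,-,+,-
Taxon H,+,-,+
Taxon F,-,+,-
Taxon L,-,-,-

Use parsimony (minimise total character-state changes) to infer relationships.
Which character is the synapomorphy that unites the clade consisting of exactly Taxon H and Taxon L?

C2

Character polarity is set by the outgroup: the derived state is whichever differs from the outgroup's state, so for C2 the derived state is '-', and for the remaining characters it is '+'.
C1: derived state '+' in Taxon H only — an autapomorphy, so it tells us nothing about relationships among taxa.
C2: derived state '-' in Taxon H and Taxon L only — synapomorphy for {Taxon H, Taxon L}.
C3 (derived state '+') is unique to Taxon H (autapomorphy; uninformative for grouping).
Most parsimonious ingroup topology: (Taxon F,(Taxon H,Taxon L)).
The clade {Taxon H, Taxon L} is supported by C2: its derived state '-' occurs in exactly those taxa and in no other taxon (including the outgroup).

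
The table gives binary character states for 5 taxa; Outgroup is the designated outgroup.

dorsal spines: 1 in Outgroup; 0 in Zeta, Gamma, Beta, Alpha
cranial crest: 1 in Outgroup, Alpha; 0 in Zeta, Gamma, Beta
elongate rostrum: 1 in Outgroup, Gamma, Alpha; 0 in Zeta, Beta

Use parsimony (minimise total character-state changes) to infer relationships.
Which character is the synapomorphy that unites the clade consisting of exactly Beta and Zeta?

The outgroup has state '1' for every character, so '0' is the derived state throughout.
dorsal spines (derived state '0') is shared by all ingroup taxa — unites the whole ingroup.
Only Beta, Gamma, and Zeta show the derived state '0' for cranial crest, supporting them as a clade.
elongate rostrum: derived state '0' in Beta and Zeta only — synapomorphy for {Beta, Zeta}.
Most parsimonious ingroup topology: (((Zeta,Beta),Gamma),Alpha).
The clade {Beta, Zeta} is supported by elongate rostrum: its derived state '0' occurs in exactly those taxa and in no other taxon (including the outgroup).

elongate rostrum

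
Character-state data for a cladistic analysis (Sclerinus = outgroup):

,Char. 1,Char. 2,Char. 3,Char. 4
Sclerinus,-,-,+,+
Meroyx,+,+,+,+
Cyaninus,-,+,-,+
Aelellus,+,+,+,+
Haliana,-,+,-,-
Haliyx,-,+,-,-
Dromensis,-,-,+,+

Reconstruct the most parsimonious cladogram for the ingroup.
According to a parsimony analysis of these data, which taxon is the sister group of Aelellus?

Meroyx

Character polarity is set by the outgroup: the derived state is whichever differs from the outgroup's state, so for Char. 3, Char. 4 the derived state is '-', and for the remaining characters it is '+'.
Char. 1: derived state '+' in Aelellus and Meroyx only — synapomorphy for {Aelellus, Meroyx}.
Char. 2 (derived state '+') is shared by Aelellus, Cyaninus, Haliana, Haliyx, and Meroyx — a synapomorphy uniting that clade.
Char. 3 (derived state '-') is shared by Cyaninus, Haliana, and Haliyx — a synapomorphy uniting that clade.
Char. 4 (derived state '-') is shared by Haliana and Haliyx — a synapomorphy uniting that clade.
Most parsimonious ingroup topology: (((Meroyx,Aelellus),(Cyaninus,(Haliana,Haliyx))),Dromensis).
Aelellus and Meroyx form a cherry on this tree, so they are sister taxa.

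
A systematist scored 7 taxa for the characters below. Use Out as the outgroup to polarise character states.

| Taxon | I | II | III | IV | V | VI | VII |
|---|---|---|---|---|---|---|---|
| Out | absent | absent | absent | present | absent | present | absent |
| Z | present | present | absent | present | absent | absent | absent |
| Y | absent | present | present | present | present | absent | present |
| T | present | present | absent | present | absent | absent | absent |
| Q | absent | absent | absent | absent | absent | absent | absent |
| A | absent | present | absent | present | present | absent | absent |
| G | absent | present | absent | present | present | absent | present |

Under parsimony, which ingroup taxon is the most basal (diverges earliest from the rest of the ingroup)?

Character polarity is set by the outgroup: the derived state is whichever differs from the outgroup's state, so for IV, VI the derived state is 'absent', and for the remaining characters it is 'present'.
I (derived state 'present') is shared by T and Z — a synapomorphy uniting that clade.
Only A, G, T, Y, and Z show the derived state 'present' for II, supporting them as a clade.
III (derived state 'present') is unique to Y (autapomorphy; uninformative for grouping).
IV (derived state 'absent') is unique to Q (autapomorphy; uninformative for grouping).
V: derived state 'present' in A, G, and Y only — synapomorphy for {A, G, Y}.
VI (derived state 'absent') is shared by all ingroup taxa — unites the whole ingroup.
Only G and Y show the derived state 'present' for VII, supporting them as a clade.
Most parsimonious ingroup topology: (((Z,T),((Y,G),A)),Q).
Q is sister to the clade containing all other ingroup taxa, so it is the earliest-diverging (most basal) ingroup lineage.

Q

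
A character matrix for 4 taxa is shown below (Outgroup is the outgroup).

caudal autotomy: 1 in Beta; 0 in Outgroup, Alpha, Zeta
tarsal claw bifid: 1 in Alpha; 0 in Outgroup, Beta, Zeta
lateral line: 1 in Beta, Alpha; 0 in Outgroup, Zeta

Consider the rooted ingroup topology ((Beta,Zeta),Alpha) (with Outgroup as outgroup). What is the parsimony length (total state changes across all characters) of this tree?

4

Map each character onto ((Beta,Zeta),Alpha) (rooted by Outgroup) and count the minimum state changes it requires (Fitch parsimony):
caudal autotomy: 1; tarsal claw bifid: 1; lateral line: 2.
Total tree length = 4.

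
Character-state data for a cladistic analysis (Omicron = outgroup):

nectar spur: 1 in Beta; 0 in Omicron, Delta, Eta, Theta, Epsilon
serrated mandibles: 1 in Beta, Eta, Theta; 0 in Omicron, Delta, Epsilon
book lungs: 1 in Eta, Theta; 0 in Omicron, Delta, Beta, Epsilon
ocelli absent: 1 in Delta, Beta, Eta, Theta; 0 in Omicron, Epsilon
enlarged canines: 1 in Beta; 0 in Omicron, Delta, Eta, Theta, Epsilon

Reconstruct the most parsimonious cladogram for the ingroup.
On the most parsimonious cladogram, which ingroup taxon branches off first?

The outgroup has state '0' for every character, so '1' is the derived state throughout.
nectar spur (derived state '1') is unique to Beta (autapomorphy; uninformative for grouping).
serrated mandibles: derived state '1' in Beta, Eta, and Theta only — synapomorphy for {Beta, Eta, Theta}.
book lungs (derived state '1') is shared by Eta and Theta — a synapomorphy uniting that clade.
ocelli absent (derived state '1') is shared by Beta, Delta, Eta, and Theta — a synapomorphy uniting that clade.
enlarged canines: derived state '1' in Beta only — an autapomorphy, so it tells us nothing about relationships among taxa.
Most parsimonious ingroup topology: ((Delta,(Beta,(Eta,Theta))),Epsilon).
Epsilon is sister to the clade containing all other ingroup taxa, so it is the earliest-diverging (most basal) ingroup lineage.

Epsilon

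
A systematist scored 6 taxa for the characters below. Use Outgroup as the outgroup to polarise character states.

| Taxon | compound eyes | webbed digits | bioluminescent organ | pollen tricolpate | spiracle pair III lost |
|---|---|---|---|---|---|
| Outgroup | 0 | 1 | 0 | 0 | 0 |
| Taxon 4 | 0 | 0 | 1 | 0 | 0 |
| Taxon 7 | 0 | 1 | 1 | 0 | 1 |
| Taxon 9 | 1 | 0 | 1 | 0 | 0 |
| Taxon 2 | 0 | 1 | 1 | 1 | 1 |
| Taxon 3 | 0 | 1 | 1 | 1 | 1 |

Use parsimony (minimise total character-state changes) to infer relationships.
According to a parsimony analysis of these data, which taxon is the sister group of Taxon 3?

Taxon 2

Character polarity is set by the outgroup: the derived state is whichever differs from the outgroup's state, so for webbed digits the derived state is '0', and for the remaining characters it is '1'.
compound eyes (derived state '1') is unique to Taxon 9 (autapomorphy; uninformative for grouping).
webbed digits (derived state '0') is shared by Taxon 4 and Taxon 9 — a synapomorphy uniting that clade.
All ingroup taxa share the derived state '1' for bioluminescent organ; it defines the ingroup but does not resolve relationships within it.
pollen tricolpate (derived state '1') is shared by Taxon 2 and Taxon 3 — a synapomorphy uniting that clade.
spiracle pair III lost (derived state '1') is shared by Taxon 2, Taxon 3, and Taxon 7 — a synapomorphy uniting that clade.
Most parsimonious ingroup topology: ((Taxon 4,Taxon 9),(Taxon 7,(Taxon 2,Taxon 3))).
Taxon 3 and Taxon 2 form a cherry on this tree, so they are sister taxa.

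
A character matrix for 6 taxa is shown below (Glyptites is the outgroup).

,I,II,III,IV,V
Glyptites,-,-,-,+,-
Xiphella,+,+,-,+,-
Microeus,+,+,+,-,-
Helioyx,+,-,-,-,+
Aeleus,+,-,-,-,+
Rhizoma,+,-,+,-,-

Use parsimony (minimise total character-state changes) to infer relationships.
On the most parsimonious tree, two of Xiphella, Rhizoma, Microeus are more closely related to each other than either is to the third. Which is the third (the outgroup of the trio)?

Xiphella

Character polarity is set by the outgroup: the derived state is whichever differs from the outgroup's state, so for IV the derived state is '-', and for the remaining characters it is '+'.
All ingroup taxa share the derived state '+' for I; it defines the ingroup but does not resolve relationships within it.
II (state '+') occurs in Microeus and Xiphella but conflicts with the nesting implied by the other characters — most parsimoniously interpreted as homoplasy.
III (derived state '+') is shared by Microeus and Rhizoma — a synapomorphy uniting that clade.
IV (derived state '-') is shared by Aeleus, Helioyx, Microeus, and Rhizoma — a synapomorphy uniting that clade.
V (derived state '+') is shared by Aeleus and Helioyx — a synapomorphy uniting that clade.
Most parsimonious ingroup topology: (Xiphella,((Microeus,Rhizoma),(Helioyx,Aeleus))).
Microeus and Rhizoma share a more recent common ancestor with each other than either does with Xiphella, so Xiphella is the least closely related of the three.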